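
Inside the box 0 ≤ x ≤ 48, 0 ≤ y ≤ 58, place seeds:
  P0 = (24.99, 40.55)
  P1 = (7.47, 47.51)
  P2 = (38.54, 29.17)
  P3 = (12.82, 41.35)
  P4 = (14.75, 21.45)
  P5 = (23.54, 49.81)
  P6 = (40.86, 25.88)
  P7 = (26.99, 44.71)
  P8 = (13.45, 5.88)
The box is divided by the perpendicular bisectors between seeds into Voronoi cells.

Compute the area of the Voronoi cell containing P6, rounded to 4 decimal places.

1. box [0,48]×[0,58]: [(0, 0) (48, 0) (48, 58) (0, 58)]
2. ⊥bis P6·P0 via (32.925,33.215): [(2.2215, 0) (48, 0) (48, 49.5231)]  |A|=1133.5465
3. ⊥bis P6·P1 via (24.165,36.695): [(2.2215, 0) (48, 0) (48, 49.5231)]  |A|=1133.5465
4. ⊥bis P6·P2 via (39.7,27.525): [(5.1326, 3.1492) (2.2215, 0) (48, 0) (48, 33.3779)]  |A|=787.4945
5. ⊥bis P6·P3 via (26.84,33.615): [(13.1513, 8.8038) (8.2942, 0) (48, 0) (48, 33.3779)]  |A|=756.3674
6. ⊥bis P6·P4 via (27.805,23.665): [(28.4912, 19.6209) (31.8202, 0) (48, 0) (48, 33.3779)]  |A|=484.3134
7. ⊥bis P6·P5 via (32.2,37.845): [(28.4912, 19.6209) (31.8202, 0) (48, 0) (48, 33.3779)]  |A|=484.3134
8. ⊥bis P6·P7 via (33.925,35.295): [(28.4912, 19.6209) (31.8202, 0) (48, 0) (48, 33.3779)]  |A|=484.3134
9. ⊥bis P6·P8 via (27.155,15.88): [(28.4912, 19.6209) (29.723, 12.3606) (38.742, 0) (48, 0) (48, 33.3779)]  |A|=441.5344
10. canonical 5-gon: [(28.4912, 19.6209) (29.723, 12.3606) (38.742, 0) (48, 0) (48, 33.3779)]
11. shoelace: 441.5344

Area of P6's cell: 441.5344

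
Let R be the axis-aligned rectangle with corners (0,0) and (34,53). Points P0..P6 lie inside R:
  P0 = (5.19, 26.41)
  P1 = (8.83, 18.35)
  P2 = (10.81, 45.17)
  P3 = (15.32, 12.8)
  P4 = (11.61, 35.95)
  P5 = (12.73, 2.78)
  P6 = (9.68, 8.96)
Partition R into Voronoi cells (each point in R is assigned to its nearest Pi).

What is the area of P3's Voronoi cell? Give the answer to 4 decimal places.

1. box [0,34]×[0,53]: [(0, 0) (34, 0) (34, 53) (0, 53)]
2. ⊥bis P3·P0 via (10.255,19.605): [(0, 11.9721) (0, 0) (34, 0) (34, 37.2785)]  |A|=837.2616
3. ⊥bis P3·P1 via (12.075,15.575): [(24.7428, 30.3884) (0, 1.4549) (0, 0) (34, 0) (34, 37.2785)]  |A|=707.148
4. ⊥bis P3·P2 via (13.065,28.985): [(25.1125, 30.6635) (24.7428, 30.3884) (0, 1.4549) (0, 0) (34, 0) (34, 31.9018)]  |A|=683.2551
5. ⊥bis P3·P4 via (13.465,24.375): [(20.5748, 25.5144) (0, 1.4549) (0, 0) (34, 0) (34, 27.6659)]  |A|=634.422
6. ⊥bis P3·P5 via (14.025,7.79): [(20.5748, 25.5144) (6.9758, 9.6121) (34, 2.6268) (34, 27.6659)]  |A|=430.4481
7. ⊥bis P3·P6 via (12.5,10.88): [(20.5748, 25.5144) (10.5319, 13.7706) (14.7275, 7.6084) (34, 2.6268) (34, 27.6659)]  |A|=410.7677
8. canonical 5-gon: [(20.5748, 25.5144) (10.5319, 13.7706) (14.7275, 7.6084) (34, 2.6268) (34, 27.6659)]
9. shoelace: 410.7677

Area of P3's cell: 410.7677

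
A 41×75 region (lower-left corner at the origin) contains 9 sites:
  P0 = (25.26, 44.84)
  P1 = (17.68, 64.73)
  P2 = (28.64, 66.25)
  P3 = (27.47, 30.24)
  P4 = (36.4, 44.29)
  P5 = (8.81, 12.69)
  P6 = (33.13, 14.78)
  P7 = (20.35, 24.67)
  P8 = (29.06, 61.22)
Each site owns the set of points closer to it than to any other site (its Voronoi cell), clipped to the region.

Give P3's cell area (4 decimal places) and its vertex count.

Area of P3's cell: 232.7328 (5 vertices)

1. box [0,41]×[0,75]: [(0, 0) (41, 0) (41, 75) (0, 75)]
2. ⊥bis P3·P0 via (26.365,37.54): [(0, 33.5491) (0, 0) (41, 0) (41, 39.7553)]  |A|=1502.7408
3. ⊥bis P3·P1 via (22.575,47.485): [(0, 33.5491) (0, 0) (41, 0) (41, 39.7553)]  |A|=1502.7408
4. ⊥bis P3·P2 via (28.055,48.245): [(0, 33.5491) (0, 0) (41, 0) (41, 39.7553)]  |A|=1502.7408
5. ⊥bis P3·P4 via (31.935,37.265): [(30.5142, 38.1681) (0, 33.5491) (0, 0) (41, 0) (41, 31.5034)]  |A|=1459.4769
6. ⊥bis P3·P5 via (18.14,21.465): [(30.5142, 38.1681) (5.9304, 34.4468) (38.3281, 0) (41, 0) (41, 31.5034)]  |A|=699.8555
7. ⊥bis P3·P6 via (30.3,22.51): [(30.5142, 38.1681) (5.9304, 34.4468) (20.5235, 18.9308) (41, 26.4273) (41, 31.5034)]  |A|=403.9955
8. ⊥bis P3·P7 via (23.91,27.455): [(30.5142, 38.1681) (17.1157, 36.1399) (28.3399, 21.7924) (41, 26.4273) (41, 31.5034)]  |A|=232.7328
9. ⊥bis P3·P8 via (28.265,45.73): [(30.5142, 38.1681) (17.1157, 36.1399) (28.3399, 21.7924) (41, 26.4273) (41, 31.5034)]  |A|=232.7328
10. canonical 5-gon: [(30.5142, 38.1681) (17.1157, 36.1399) (28.3399, 21.7924) (41, 26.4273) (41, 31.5034)]
11. shoelace: 232.7328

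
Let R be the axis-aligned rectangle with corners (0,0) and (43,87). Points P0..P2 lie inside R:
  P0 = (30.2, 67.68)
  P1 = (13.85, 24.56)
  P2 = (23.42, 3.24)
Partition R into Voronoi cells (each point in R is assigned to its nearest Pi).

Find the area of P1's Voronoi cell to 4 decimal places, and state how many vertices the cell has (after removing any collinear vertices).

1. box [0,43]×[0,87]: [(0, 0) (43, 0) (43, 87) (0, 87)]
2. ⊥bis P1·P0 via (22.025,46.12): [(0, 54.4713) (0, 0) (43, 0) (43, 38.1668)]  |A|=1991.7199
3. ⊥bis P1·P2 via (18.635,13.9): [(0, 54.4713) (0, 5.5352) (43, 24.8368) (43, 38.1668)]  |A|=1338.7208
4. canonical 4-gon: [(0, 54.4713) (0, 5.5352) (43, 24.8368) (43, 38.1668)]
5. shoelace: 1338.7208

Area of P1's cell: 1338.7208 (4 vertices)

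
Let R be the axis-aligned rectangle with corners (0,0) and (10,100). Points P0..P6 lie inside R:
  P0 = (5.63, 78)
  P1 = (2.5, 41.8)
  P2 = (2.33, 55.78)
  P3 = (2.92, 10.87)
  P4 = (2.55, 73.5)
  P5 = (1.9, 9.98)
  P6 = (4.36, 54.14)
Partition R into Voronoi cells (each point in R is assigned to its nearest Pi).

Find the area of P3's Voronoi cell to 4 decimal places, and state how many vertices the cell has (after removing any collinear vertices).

1. box [0,10]×[0,100]: [(0, 0) (10, 0) (10, 100) (0, 100)]
2. ⊥bis P3·P0 via (4.275,44.435): [(0, 44.6076) (0, 0) (10, 0) (10, 44.2039)]  |A|=444.0573
3. ⊥bis P3·P1 via (2.71,26.335): [(0, 26.2982) (0, 0) (10, 0) (10, 26.434)]  |A|=263.661
4. ⊥bis P3·P2 via (2.625,33.325): [(0, 26.2982) (0, 0) (10, 0) (10, 26.434)]  |A|=263.661
5. ⊥bis P3·P4 via (2.735,42.185): [(0, 26.2982) (0, 0) (10, 0) (10, 26.434)]  |A|=263.661
6. ⊥bis P3·P5 via (2.41,10.425): [(0, 26.2982) (0, 13.187) (10, 1.7263) (10, 26.434)]  |A|=189.0941
7. ⊥bis P3·P6 via (3.64,32.505): [(0, 26.2982) (0, 13.187) (10, 1.7263) (10, 26.434)]  |A|=189.0941
8. canonical 4-gon: [(0, 26.2982) (0, 13.187) (10, 1.7263) (10, 26.434)]
9. shoelace: 189.0941

Area of P3's cell: 189.0941 (4 vertices)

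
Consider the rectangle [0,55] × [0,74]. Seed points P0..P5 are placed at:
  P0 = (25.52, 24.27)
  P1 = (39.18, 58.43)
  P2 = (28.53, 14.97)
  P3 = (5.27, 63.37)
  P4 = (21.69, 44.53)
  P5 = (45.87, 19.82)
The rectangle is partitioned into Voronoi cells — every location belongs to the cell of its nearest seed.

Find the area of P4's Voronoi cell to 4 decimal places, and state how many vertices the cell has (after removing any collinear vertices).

Area of P4's cell: 704.2754 (5 vertices)

1. box [0,55]×[0,74]: [(0, 0) (55, 0) (55, 74) (0, 74)]
2. ⊥bis P4·P0 via (23.605,34.4): [(0, 29.9377) (55, 40.335) (55, 74) (0, 74)]  |A|=2137.5024
3. ⊥bis P4·P1 via (30.435,51.48): [(0, 29.9377) (41.344, 37.7534) (12.5375, 74) (0, 74)]  |A|=1138.0778
4. ⊥bis P4·P2 via (25.11,29.75): [(0, 29.9377) (41.344, 37.7534) (12.5375, 74) (0, 74)]  |A|=1138.0778
5. ⊥bis P4·P3 via (13.48,53.95): [(0, 42.2015) (0, 29.9377) (41.344, 37.7534) (22.3371, 61.6694)]  |A|=705.6378
6. ⊥bis P4·P5 via (33.78,32.175): [(0, 42.2015) (0, 29.9377) (39.0345, 37.3168) (40.5289, 38.7791) (22.3371, 61.6694)]  |A|=704.2754
7. canonical 5-gon: [(0, 42.2015) (0, 29.9377) (39.0345, 37.3168) (40.5289, 38.7791) (22.3371, 61.6694)]
8. shoelace: 704.2754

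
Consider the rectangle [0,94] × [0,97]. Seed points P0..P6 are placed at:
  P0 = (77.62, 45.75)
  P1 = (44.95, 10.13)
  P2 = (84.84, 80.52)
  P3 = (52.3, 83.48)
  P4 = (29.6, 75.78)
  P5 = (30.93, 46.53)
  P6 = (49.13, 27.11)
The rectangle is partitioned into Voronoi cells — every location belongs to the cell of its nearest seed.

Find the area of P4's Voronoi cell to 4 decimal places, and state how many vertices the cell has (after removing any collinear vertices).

Area of P4's cell: 1488.9611 (4 vertices)

1. box [0,94]×[0,97]: [(0, 0) (94, 0) (94, 97) (0, 97)]
2. ⊥bis P4·P0 via (53.61,60.765): [(0, 0) (15.6097, 0) (76.2701, 97) (0, 97)]  |A|=4456.1708
3. ⊥bis P4·P1 via (37.275,42.955): [(0, 34.2395) (43.3624, 44.3783) (76.2701, 97) (0, 97)]  |A|=3367.451
4. ⊥bis P4·P2 via (57.22,78.15): [(0, 34.2395) (43.3624, 44.3783) (58.0962, 67.9387) (55.6025, 97) (0, 97)]  |A|=3067.1384
5. ⊥bis P4·P3 via (40.95,79.63): [(0, 34.2395) (43.3624, 44.3783) (49.5509, 54.2742) (35.058, 97) (0, 97)]  |A|=2487.0404
6. ⊥bis P4·P5 via (30.265,61.155): [(0, 59.7788) (46.9594, 61.9141) (35.058, 97) (0, 97)]  |A|=1488.9611
7. ⊥bis P4·P6 via (39.365,51.445): [(0, 59.7788) (46.9594, 61.9141) (35.058, 97) (0, 97)]  |A|=1488.9611
8. canonical 4-gon: [(0, 59.7788) (46.9594, 61.9141) (35.058, 97) (0, 97)]
9. shoelace: 1488.9611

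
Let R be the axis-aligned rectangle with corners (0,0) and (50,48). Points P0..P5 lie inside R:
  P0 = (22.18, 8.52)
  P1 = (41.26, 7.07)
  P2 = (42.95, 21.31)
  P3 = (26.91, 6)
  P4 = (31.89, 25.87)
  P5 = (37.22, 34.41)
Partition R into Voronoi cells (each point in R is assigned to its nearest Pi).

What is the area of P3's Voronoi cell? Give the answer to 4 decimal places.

1. box [0,50]×[0,48]: [(0, 0) (50, 0) (50, 48) (0, 48)]
2. ⊥bis P3·P0 via (24.545,7.26): [(20.6771, 0) (50, 0) (50, 48) (46.25, 48)]  |A|=793.749
3. ⊥bis P3·P1 via (34.085,6.535): [(32.8663, 22.879) (20.6771, 0) (34.5723, 0)]  |A|=158.9539
4. ⊥bis P3·P2 via (34.93,13.655): [(33.4375, 15.2187) (30.4517, 18.3468) (20.6771, 0) (34.5723, 0)]  |A|=148.4112
5. ⊥bis P3·P4 via (29.4,15.935): [(33.46, 14.9175) (29.1942, 15.9866) (20.6771, 0) (34.5723, 0)]  |A|=142.2904
6. ⊥bis P3·P5 via (32.065,20.205): [(33.46, 14.9175) (29.1942, 15.9866) (20.6771, 0) (34.5723, 0)]  |A|=142.2904
7. canonical 4-gon: [(33.46, 14.9175) (29.1942, 15.9866) (20.6771, 0) (34.5723, 0)]
8. shoelace: 142.2904

Area of P3's cell: 142.2904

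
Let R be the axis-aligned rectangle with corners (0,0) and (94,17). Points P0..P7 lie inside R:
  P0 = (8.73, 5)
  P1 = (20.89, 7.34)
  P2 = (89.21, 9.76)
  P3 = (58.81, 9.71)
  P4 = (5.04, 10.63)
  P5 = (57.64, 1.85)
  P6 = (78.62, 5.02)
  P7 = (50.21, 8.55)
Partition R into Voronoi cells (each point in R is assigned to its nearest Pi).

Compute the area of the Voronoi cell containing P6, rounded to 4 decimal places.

1. box [0,94]×[0,17]: [(0, 0) (94, 0) (94, 17) (0, 17)]
2. ⊥bis P6·P0 via (43.675,5.01): [(43.6764, 0) (94, 0) (94, 17) (43.6716, 17)]  |A|=855.542
3. ⊥bis P6·P1 via (49.755,6.18): [(49.5066, 0) (94, 0) (94, 17) (50.1898, 17)]  |A|=750.58
4. ⊥bis P6·P2 via (83.915,7.39): [(49.5066, 0) (87.2227, 0) (79.6136, 17) (50.1898, 17)]  |A|=570.689
5. ⊥bis P6·P3 via (68.715,7.365): [(66.9713, 0) (87.2227, 0) (79.6136, 17) (70.9961, 17)]  |A|=245.3859
6. ⊥bis P6·P4 via (41.83,7.825): [(66.9713, 0) (87.2227, 0) (79.6136, 17) (70.9961, 17)]  |A|=245.3859
7. ⊥bis P6·P5 via (68.13,3.435): [(67.9954, 4.3256) (68.649, 0) (87.2227, 0) (79.6136, 17) (70.9961, 17)]  |A|=241.7574
8. ⊥bis P6·P7 via (64.415,6.785): [(67.9954, 4.3256) (68.649, 0) (87.2227, 0) (79.6136, 17) (70.9961, 17)]  |A|=241.7574
9. canonical 5-gon: [(67.9954, 4.3256) (68.649, 0) (87.2227, 0) (79.6136, 17) (70.9961, 17)]
10. shoelace: 241.7574

Area of P6's cell: 241.7574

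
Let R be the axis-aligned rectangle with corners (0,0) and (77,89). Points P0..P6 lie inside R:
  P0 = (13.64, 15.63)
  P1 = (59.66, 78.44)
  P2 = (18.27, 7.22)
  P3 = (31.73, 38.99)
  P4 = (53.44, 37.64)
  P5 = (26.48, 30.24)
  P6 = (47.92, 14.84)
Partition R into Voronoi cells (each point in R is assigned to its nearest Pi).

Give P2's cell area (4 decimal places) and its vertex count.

1. box [0,77]×[0,89]: [(0, 0) (77, 0) (77, 89) (0, 89)]
2. ⊥bis P2·P0 via (15.955,11.425): [(0, 2.6412) (0, 0) (77, 0) (77, 45.0324)]  |A|=1835.4346
3. ⊥bis P2·P1 via (38.965,42.83): [(55.5218, 33.2079) (0, 2.6412) (0, 0) (77, 0) (77, 20.7257)]  |A|=1574.4022
4. ⊥bis P2·P3 via (25,23.105): [(31.8778, 20.1911) (0, 2.6412) (0, 0) (77, 0) (77, 1.0742)]  |A|=843.6884
5. ⊥bis P2·P4 via (35.855,22.43): [(41.2121, 16.2364) (31.8778, 20.1911) (0, 2.6412) (0, 0) (55.2556, 0)]  |A|=647.9422
6. ⊥bis P2·P5 via (22.375,18.73): [(46.4961, 10.1273) (26.5314, 17.2477) (0, 2.6412) (0, 0) (55.2556, 0)]  |A|=581.4616
7. ⊥bis P2·P6 via (33.095,11.03): [(31.9981, 15.2979) (26.5314, 17.2477) (0, 2.6412) (0, 0) (35.9297, 0)]  |A|=382.8715
8. canonical 5-gon: [(31.9981, 15.2979) (26.5314, 17.2477) (0, 2.6412) (0, 0) (35.9297, 0)]
9. shoelace: 382.8715

Area of P2's cell: 382.8715 (5 vertices)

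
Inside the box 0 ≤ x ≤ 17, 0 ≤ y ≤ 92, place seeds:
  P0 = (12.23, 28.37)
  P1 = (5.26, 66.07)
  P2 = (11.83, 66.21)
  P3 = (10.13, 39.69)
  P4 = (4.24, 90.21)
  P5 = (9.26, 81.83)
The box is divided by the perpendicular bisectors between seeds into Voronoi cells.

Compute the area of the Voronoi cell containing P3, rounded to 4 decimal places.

Area of P3's cell: 323.1137

1. box [0,17]×[0,92]: [(0, 0) (17, 0) (17, 92) (0, 92)]
2. ⊥bis P3·P0 via (11.18,34.03): [(0, 31.956) (17, 35.1097) (17, 92) (0, 92)]  |A|=993.9419
3. ⊥bis P3·P1 via (7.695,52.88): [(0, 51.4594) (0, 31.956) (17, 35.1097) (17, 54.5978)]  |A|=331.4283
4. ⊥bis P3·P2 via (10.98,52.95): [(8.8231, 53.0883) (0, 51.4594) (0, 31.956) (17, 35.1097) (17, 52.5641)]  |A|=323.1137
5. ⊥bis P3·P4 via (7.185,64.95): [(8.8231, 53.0883) (0, 51.4594) (0, 31.956) (17, 35.1097) (17, 52.5641)]  |A|=323.1137
6. ⊥bis P3·P5 via (9.695,60.76): [(8.8231, 53.0883) (0, 51.4594) (0, 31.956) (17, 35.1097) (17, 52.5641)]  |A|=323.1137
7. canonical 5-gon: [(8.8231, 53.0883) (0, 51.4594) (0, 31.956) (17, 35.1097) (17, 52.5641)]
8. shoelace: 323.1137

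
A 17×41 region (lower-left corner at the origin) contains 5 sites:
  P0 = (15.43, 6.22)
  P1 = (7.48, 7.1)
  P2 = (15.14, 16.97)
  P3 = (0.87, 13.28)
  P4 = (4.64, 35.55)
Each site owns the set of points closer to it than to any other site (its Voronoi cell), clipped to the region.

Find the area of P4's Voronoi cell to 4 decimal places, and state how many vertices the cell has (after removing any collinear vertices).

1. box [0,17]×[0,41]: [(0, 0) (17, 0) (17, 41) (0, 41)]
2. ⊥bis P4·P0 via (10.035,20.885): [(0, 17.1933) (17, 23.4473) (17, 41) (0, 41)]  |A|=351.5549
3. ⊥bis P4·P1 via (6.06,21.325): [(0, 20.7201) (13.1567, 22.0334) (17, 23.4473) (17, 41) (0, 41)]  |A|=328.3546
4. ⊥bis P4·P2 via (9.89,26.26): [(0, 20.7201) (0.1056, 20.7306) (17, 30.278) (17, 41) (0, 41)]  |A|=263.9313
5. ⊥bis P4·P3 via (2.755,24.415): [(0, 24.8814) (5.7331, 23.9108) (17, 30.278) (17, 41) (0, 41)]  |A|=251.8644
6. canonical 5-gon: [(0, 24.8814) (5.7331, 23.9108) (17, 30.278) (17, 41) (0, 41)]
7. shoelace: 251.8644

Area of P4's cell: 251.8644 (5 vertices)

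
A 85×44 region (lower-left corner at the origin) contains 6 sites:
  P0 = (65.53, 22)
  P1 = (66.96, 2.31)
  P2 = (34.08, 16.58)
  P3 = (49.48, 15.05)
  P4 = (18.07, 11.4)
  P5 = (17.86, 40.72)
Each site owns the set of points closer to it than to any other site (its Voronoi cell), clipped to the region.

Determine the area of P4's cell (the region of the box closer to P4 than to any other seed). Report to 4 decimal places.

1. box [0,85]×[0,44]: [(0, 0) (85, 0) (85, 44) (0, 44)]
2. ⊥bis P4·P0 via (41.8,16.7): [(0, 0) (45.5299, 0) (35.7027, 44) (0, 44)]  |A|=1787.1157
3. ⊥bis P4·P1 via (42.515,6.855): [(0, 0) (41.2405, 0) (43.1891, 10.4805) (35.7027, 44) (0, 44)]  |A|=1764.638
4. ⊥bis P4·P2 via (26.075,13.99): [(0, 0) (30.6014, 0) (16.3653, 44) (0, 44)]  |A|=1033.2688
5. ⊥bis P4·P3 via (33.775,13.225): [(0, 0) (30.6014, 0) (16.3653, 44) (0, 44)]  |A|=1033.2688
6. ⊥bis P4·P5 via (17.965,26.06): [(0, 25.9313) (0, 0) (30.6014, 0) (22.1601, 26.09)]  |A|=686.5163
7. canonical 4-gon: [(0, 25.9313) (0, 0) (30.6014, 0) (22.1601, 26.09)]
8. shoelace: 686.5163

Area of P4's cell: 686.5163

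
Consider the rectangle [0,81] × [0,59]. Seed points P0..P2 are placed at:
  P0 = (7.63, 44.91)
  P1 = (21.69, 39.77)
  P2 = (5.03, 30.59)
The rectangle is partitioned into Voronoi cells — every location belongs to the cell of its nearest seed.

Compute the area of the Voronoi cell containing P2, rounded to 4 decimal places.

Area of P2's cell: 843.9591

1. box [0,81]×[0,59]: [(0, 0) (81, 0) (81, 59) (0, 59)]
2. ⊥bis P2·P0 via (6.33,37.75): [(0, 38.8993) (0, 0) (81, 0) (81, 24.1926)]  |A|=2555.2219
3. ⊥bis P2·P1 via (13.36,35.18): [(12.568, 36.6174) (0, 38.8993) (0, 0) (32.7449, 0)]  |A|=843.9591
4. canonical 4-gon: [(12.568, 36.6174) (0, 38.8993) (0, 0) (32.7449, 0)]
5. shoelace: 843.9591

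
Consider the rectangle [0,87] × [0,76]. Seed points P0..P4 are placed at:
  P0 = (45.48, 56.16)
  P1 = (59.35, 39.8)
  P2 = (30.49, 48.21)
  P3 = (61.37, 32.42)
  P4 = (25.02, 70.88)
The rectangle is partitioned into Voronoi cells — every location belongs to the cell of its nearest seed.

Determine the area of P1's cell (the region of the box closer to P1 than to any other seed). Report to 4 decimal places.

Area of P1's cell: 939.3816

1. box [0,87]×[0,76]: [(0, 0) (87, 0) (87, 76) (0, 76)]
2. ⊥bis P1·P0 via (52.415,47.98): [(0, 3.5426) (0, 0) (87, 0) (87, 76) (85.4653, 76)]  |A|=3515.704
3. ⊥bis P1·P2 via (44.92,44.005): [(43.9992, 40.8451) (32.0966, 0) (87, 0) (87, 76) (85.4653, 76)]  |A|=2782.2737
4. ⊥bis P1·P3 via (60.36,36.11): [(43.9992, 40.8451) (41.0817, 30.8333) (87, 43.4017) (87, 76) (85.4653, 76)]  |A|=939.3816
5. ⊥bis P1·P4 via (42.185,55.34): [(43.9992, 40.8451) (41.0817, 30.8333) (87, 43.4017) (87, 76) (85.4653, 76)]  |A|=939.3816
6. canonical 5-gon: [(43.9992, 40.8451) (41.0817, 30.8333) (87, 43.4017) (87, 76) (85.4653, 76)]
7. shoelace: 939.3816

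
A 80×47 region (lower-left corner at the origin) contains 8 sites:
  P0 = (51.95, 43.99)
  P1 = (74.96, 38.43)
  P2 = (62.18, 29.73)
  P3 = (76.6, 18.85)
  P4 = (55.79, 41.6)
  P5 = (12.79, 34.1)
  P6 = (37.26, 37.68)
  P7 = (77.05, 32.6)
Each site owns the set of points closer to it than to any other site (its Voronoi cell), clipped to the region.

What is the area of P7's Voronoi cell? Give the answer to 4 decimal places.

1. box [0,80]×[0,47]: [(0, 0) (80, 0) (80, 47) (0, 47)]
2. ⊥bis P7·P0 via (64.5,38.295): [(47.1223, 0) (80, 0) (80, 47) (68.4502, 47)]  |A|=1044.0461
3. ⊥bis P7·P1 via (76.005,35.515): [(60.7582, 30.0492) (47.1223, 0) (80, 0) (80, 36.9472)]  |A|=849.4391
4. ⊥bis P7·P2 via (69.615,31.165): [(69.2433, 33.091) (75.63, 0) (80, 0) (80, 36.9472)]  |A|=271.0185
5. ⊥bis P7·P3 via (76.825,25.725): [(69.2433, 33.091) (70.6258, 25.9279) (80, 25.6211) (80, 36.9472)]  |A|=94.2779
6. ⊥bis P7·P4 via (66.42,37.1): [(69.2433, 33.091) (70.6258, 25.9279) (80, 25.6211) (80, 36.9472)]  |A|=94.2779
7. ⊥bis P7·P5 via (44.92,33.35): [(69.2433, 33.091) (70.6258, 25.9279) (80, 25.6211) (80, 36.9472)]  |A|=94.2779
8. ⊥bis P7·P6 via (57.155,35.14): [(69.2433, 33.091) (70.6258, 25.9279) (80, 25.6211) (80, 36.9472)]  |A|=94.2779
9. canonical 4-gon: [(69.2433, 33.091) (70.6258, 25.9279) (80, 25.6211) (80, 36.9472)]
10. shoelace: 94.2779

Area of P7's cell: 94.2779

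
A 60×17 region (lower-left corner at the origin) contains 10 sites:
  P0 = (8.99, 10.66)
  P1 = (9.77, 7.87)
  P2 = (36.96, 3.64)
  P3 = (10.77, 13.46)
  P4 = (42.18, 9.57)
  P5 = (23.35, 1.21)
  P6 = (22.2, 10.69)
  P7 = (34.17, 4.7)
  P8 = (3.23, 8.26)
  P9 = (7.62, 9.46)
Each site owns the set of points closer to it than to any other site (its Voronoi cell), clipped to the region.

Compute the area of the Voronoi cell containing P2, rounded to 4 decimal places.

Area of P2's cell: 56.5385

1. box [0,60]×[0,17]: [(0, 0) (60, 0) (60, 17) (0, 17)]
2. ⊥bis P2·P0 via (22.975,7.15): [(21.1805, 0) (60, 0) (60, 17) (25.4472, 17)]  |A|=623.6649
3. ⊥bis P2·P1 via (23.365,5.755): [(24.5718, 13.5122) (22.4697, 0) (60, 0) (60, 17) (25.4472, 17)]  |A|=614.9549
4. ⊥bis P2·P3 via (23.865,8.55): [(23.7536, 8.2529) (22.4697, 0) (60, 0) (60, 17) (27.0333, 17)]  |A|=607.1427
5. ⊥bis P2·P4 via (39.57,6.605): [(23.7536, 8.2529) (22.4697, 0) (47.0734, 0) (27.7611, 17) (27.0333, 17)]  |A|=223.2359
6. ⊥bis P2·P5 via (30.155,2.425): [(30.588, 0) (47.0734, 0) (27.7611, 17) (27.5527, 17)]  |A|=141.8975
7. ⊥bis P2·P6 via (29.58,7.165): [(29.3825, 6.7515) (30.588, 0) (47.0734, 0) (32.3487, 12.9617)]  |A|=120.5955
8. ⊥bis P2·P7 via (35.565,4.17): [(33.9807, 0) (47.0734, 0) (37.262, 8.6367)]  |A|=56.5385
9. ⊥bis P2·P8 via (20.095,5.95): [(33.9807, 0) (47.0734, 0) (37.262, 8.6367)]  |A|=56.5385
10. ⊥bis P2·P9 via (22.29,6.55): [(33.9807, 0) (47.0734, 0) (37.262, 8.6367)]  |A|=56.5385
11. canonical 3-gon: [(33.9807, 0) (47.0734, 0) (37.262, 8.6367)]
12. shoelace: 56.5385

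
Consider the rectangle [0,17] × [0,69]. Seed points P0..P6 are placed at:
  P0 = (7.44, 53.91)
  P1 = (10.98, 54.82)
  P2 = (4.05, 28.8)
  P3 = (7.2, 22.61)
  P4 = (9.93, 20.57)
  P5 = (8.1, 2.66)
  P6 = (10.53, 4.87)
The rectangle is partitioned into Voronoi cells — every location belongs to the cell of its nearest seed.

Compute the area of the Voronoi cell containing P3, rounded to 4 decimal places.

1. box [0,17]×[0,69]: [(0, 0) (17, 0) (17, 69) (0, 69)]
2. ⊥bis P3·P0 via (7.32,38.26): [(0, 38.3161) (0, 0) (17, 0) (17, 38.1858)]  |A|=650.2662
3. ⊥bis P3·P1 via (9.09,38.715): [(13.3619, 38.2137) (0, 38.3161) (0, 0) (17, 0) (17, 37.7867)]  |A|=649.5403
4. ⊥bis P3·P2 via (5.625,25.705): [(0, 22.8425) (0, 0) (17, 0) (17, 31.4936)]  |A|=461.8568
5. ⊥bis P3·P4 via (8.565,21.59): [(15.3307, 30.6441) (0, 22.8425) (0, 10.128)]  |A|=97.4611
6. ⊥bis P3·P5 via (7.65,12.635): [(1.6718, 12.3653) (15.3307, 30.6441) (0, 22.8425) (0, 12.2899)]  |A|=95.6539
7. ⊥bis P3·P6 via (8.865,13.74): [(1.5004, 12.3576) (1.6931, 12.3937) (15.3307, 30.6441) (0, 22.8425) (0, 12.2899)]  |A|=95.6516
8. canonical 5-gon: [(1.5004, 12.3576) (1.6931, 12.3937) (15.3307, 30.6441) (0, 22.8425) (0, 12.2899)]
9. shoelace: 95.6516

Area of P3's cell: 95.6516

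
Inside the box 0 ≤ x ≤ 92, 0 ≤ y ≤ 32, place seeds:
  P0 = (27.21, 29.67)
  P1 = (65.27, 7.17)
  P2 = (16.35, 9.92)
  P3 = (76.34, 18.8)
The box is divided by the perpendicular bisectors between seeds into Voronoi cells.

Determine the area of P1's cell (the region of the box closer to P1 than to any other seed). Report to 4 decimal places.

1. box [0,92]×[0,32]: [(0, 0) (92, 0) (92, 32) (0, 32)]
2. ⊥bis P1·P0 via (46.24,18.42): [(35.3506, 0) (92, 0) (92, 32) (54.2681, 32)]  |A|=1510.1003
3. ⊥bis P1·P2 via (40.81,8.545): [(40.8529, 9.3073) (40.3296, 0) (92, 0) (92, 32) (54.2681, 32)]  |A|=1486.9296
4. ⊥bis P1·P3 via (70.805,12.985): [(53.0294, 29.9047) (40.8529, 9.3073) (40.3296, 0) (84.4469, 0)]  |A|=710.9329
5. canonical 4-gon: [(53.0294, 29.9047) (40.8529, 9.3073) (40.3296, 0) (84.4469, 0)]
6. shoelace: 710.9329

Area of P1's cell: 710.9329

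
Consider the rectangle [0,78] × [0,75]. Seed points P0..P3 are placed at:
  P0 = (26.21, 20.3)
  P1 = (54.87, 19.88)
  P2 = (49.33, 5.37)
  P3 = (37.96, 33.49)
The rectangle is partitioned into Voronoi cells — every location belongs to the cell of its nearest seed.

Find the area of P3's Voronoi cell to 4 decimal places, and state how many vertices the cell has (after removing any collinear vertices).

Area of P3's cell: 2735.0596 (5 vertices)

1. box [0,78]×[0,75]: [(0, 0) (78, 0) (78, 75) (0, 75)]
2. ⊥bis P3·P0 via (32.085,26.895): [(0, 55.4772) (62.2761, 0) (78, 0) (78, 75) (0, 75)]  |A|=4122.5502
3. ⊥bis P3·P1 via (46.415,26.685): [(0, 55.4772) (40.5295, 19.3724) (78, 65.9284) (78, 75) (0, 75)]  |A|=2735.0596
4. ⊥bis P3·P2 via (43.645,19.43): [(0, 55.4772) (40.5295, 19.3724) (78, 65.9284) (78, 75) (0, 75)]  |A|=2735.0596
5. canonical 5-gon: [(0, 55.4772) (40.5295, 19.3724) (78, 65.9284) (78, 75) (0, 75)]
6. shoelace: 2735.0596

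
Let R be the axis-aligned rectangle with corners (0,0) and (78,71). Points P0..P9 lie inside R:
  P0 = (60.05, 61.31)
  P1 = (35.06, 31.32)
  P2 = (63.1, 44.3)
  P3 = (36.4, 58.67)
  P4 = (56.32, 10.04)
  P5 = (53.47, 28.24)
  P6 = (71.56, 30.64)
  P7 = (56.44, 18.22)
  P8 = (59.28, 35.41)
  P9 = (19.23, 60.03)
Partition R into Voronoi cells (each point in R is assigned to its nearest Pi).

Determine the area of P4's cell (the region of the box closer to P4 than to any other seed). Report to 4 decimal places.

1. box [0,78]×[0,71]: [(0, 0) (78, 0) (78, 71) (0, 71)]
2. ⊥bis P4·P0 via (58.185,35.675): [(0, 39.9081) (0, 0) (78, 0) (78, 34.2334)]  |A|=2891.5184
3. ⊥bis P4·P1 via (45.69,20.68): [(60.5285, 35.5045) (24.9905, 0) (78, 0) (78, 34.2334)]  |A|=1240.0927
4. ⊥bis P4·P2 via (59.71,27.17): [(53.4301, 28.4128) (24.9905, 0) (78, 0) (78, 23.5504)]  |A|=1042.3896
5. ⊥bis P4·P3 via (46.36,34.355): [(53.4301, 28.4128) (24.9905, 0) (78, 0) (78, 23.5504)]  |A|=1042.3896
6. ⊥bis P4·P5 via (54.895,19.14): [(42.1511, 17.1444) (24.9905, 0) (78, 0) (78, 22.7581)]  |A|=862.3339
7. ⊥bis P4·P6 via (63.94,20.34): [(63.6986, 20.5186) (42.1511, 17.1444) (24.9905, 0) (78, 0) (78, 9.9383)]  |A|=770.6637
8. ⊥bis P4·P7 via (56.38,14.13): [(72.6569, 13.8912) (39.3834, 14.3793) (24.9905, 0) (78, 0) (78, 9.9383)]  |A|=637.4717
9. ⊥bis P4·P8 via (57.8,22.725): [(72.6569, 13.8912) (39.3834, 14.3793) (24.9905, 0) (78, 0) (78, 9.9383)]  |A|=637.4717
10. ⊥bis P4·P9 via (37.775,35.035): [(72.6569, 13.8912) (39.3834, 14.3793) (24.9905, 0) (78, 0) (78, 9.9383)]  |A|=637.4717
11. canonical 5-gon: [(72.6569, 13.8912) (39.3834, 14.3793) (24.9905, 0) (78, 0) (78, 9.9383)]
12. shoelace: 637.4717

Area of P4's cell: 637.4717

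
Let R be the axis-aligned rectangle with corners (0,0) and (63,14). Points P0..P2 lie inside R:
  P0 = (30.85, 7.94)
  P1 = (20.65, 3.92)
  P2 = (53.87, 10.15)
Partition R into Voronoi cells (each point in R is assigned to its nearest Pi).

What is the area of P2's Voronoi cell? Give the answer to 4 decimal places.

Area of P2's cell: 286.2114

1. box [0,63]×[0,14]: [(0, 0) (63, 0) (63, 14) (0, 14)]
2. ⊥bis P2·P0 via (42.36,9.045): [(43.2284, 0) (63, 0) (63, 14) (41.8843, 14)]  |A|=286.2114
3. ⊥bis P2·P1 via (37.26,7.035): [(43.2284, 0) (63, 0) (63, 14) (41.8843, 14)]  |A|=286.2114
4. canonical 4-gon: [(43.2284, 0) (63, 0) (63, 14) (41.8843, 14)]
5. shoelace: 286.2114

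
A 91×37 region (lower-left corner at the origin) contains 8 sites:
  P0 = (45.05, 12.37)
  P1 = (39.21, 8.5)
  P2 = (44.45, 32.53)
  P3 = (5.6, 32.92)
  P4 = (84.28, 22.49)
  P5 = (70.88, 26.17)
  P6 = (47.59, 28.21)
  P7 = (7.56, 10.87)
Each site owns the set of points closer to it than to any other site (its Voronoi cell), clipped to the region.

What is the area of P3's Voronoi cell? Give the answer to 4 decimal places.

1. box [0,91]×[0,37]: [(0, 0) (91, 0) (91, 37) (0, 37)]
2. ⊥bis P3·P0 via (25.325,22.645): [(0, 0) (13.5289, 0) (32.8027, 37) (0, 37)]  |A|=857.1352
3. ⊥bis P3·P1 via (22.405,20.71): [(0, 0) (7.3577, 0) (29.1601, 30.0072) (32.8027, 37) (0, 37)]  |A|=764.5452
4. ⊥bis P3·P2 via (25.025,32.725): [(0, 0) (7.3577, 0) (24.9394, 24.1982) (25.0679, 37) (0, 37)]  |A|=710.8585
5. ⊥bis P3·P4 via (44.94,27.705): [(0, 0) (7.3577, 0) (24.9394, 24.1982) (25.0679, 37) (0, 37)]  |A|=710.8585
6. ⊥bis P3·P5 via (38.24,29.545): [(0, 0) (7.3577, 0) (24.9394, 24.1982) (25.0679, 37) (0, 37)]  |A|=710.8585
7. ⊥bis P3·P6 via (26.595,30.565): [(0, 0) (7.3577, 0) (24.9394, 24.1982) (25.0679, 37) (0, 37)]  |A|=710.8585
8. ⊥bis P3·P7 via (6.58,21.895): [(0, 21.3101) (24.418, 23.4806) (24.9394, 24.1982) (25.0679, 37) (0, 37)]  |A|=364.3008
9. canonical 5-gon: [(0, 21.3101) (24.418, 23.4806) (24.9394, 24.1982) (25.0679, 37) (0, 37)]
10. shoelace: 364.3008

Area of P3's cell: 364.3008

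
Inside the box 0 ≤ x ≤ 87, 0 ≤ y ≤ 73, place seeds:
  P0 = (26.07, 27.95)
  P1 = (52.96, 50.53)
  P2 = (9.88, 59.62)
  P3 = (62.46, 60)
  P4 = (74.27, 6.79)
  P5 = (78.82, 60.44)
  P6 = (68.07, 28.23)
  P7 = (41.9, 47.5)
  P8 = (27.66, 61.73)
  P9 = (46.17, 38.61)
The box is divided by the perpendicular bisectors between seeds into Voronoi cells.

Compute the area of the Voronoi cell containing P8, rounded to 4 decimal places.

1. box [0,87]×[0,73]: [(0, 0) (87, 0) (87, 73) (0, 73)]
2. ⊥bis P8·P0 via (26.865,44.84): [(0, 46.1045) (87, 42.0095) (87, 73) (0, 73)]  |A|=2518.0408
3. ⊥bis P8·P1 via (40.31,56.13): [(0, 46.1045) (35.1396, 44.4505) (47.7781, 73) (0, 73)]  |A|=1154.5694
4. ⊥bis P8·P2 via (18.77,60.675): [(20.6143, 45.1342) (35.1396, 44.4505) (47.7781, 73) (17.3074, 73)]  |A|=636.2125
5. ⊥bis P8·P3 via (45.06,60.865): [(20.6143, 45.1342) (35.1396, 44.4505) (45.3957, 67.6183) (45.6633, 73) (17.3074, 73)]  |A|=630.5216
6. ⊥bis P8·P4 via (50.965,34.26): [(20.6143, 45.1342) (35.1396, 44.4505) (45.3957, 67.6183) (45.6633, 73) (17.3074, 73)]  |A|=630.5216
7. ⊥bis P8·P5 via (53.24,61.085): [(20.6143, 45.1342) (35.1396, 44.4505) (45.3957, 67.6183) (45.6633, 73) (17.3074, 73)]  |A|=630.5216
8. ⊥bis P8·P6 via (47.865,44.98): [(20.6143, 45.1342) (35.1396, 44.4505) (45.3957, 67.6183) (45.6633, 73) (17.3074, 73)]  |A|=630.5216
9. ⊥bis P8·P7 via (34.78,54.615): [(20.6143, 45.1342) (25.0951, 44.9233) (43.5041, 63.3452) (45.3957, 67.6183) (45.6633, 73) (17.3074, 73)]  |A|=533.6502
10. ⊥bis P8·P9 via (36.915,50.17): [(20.6143, 45.1342) (25.0951, 44.9233) (43.5041, 63.3452) (45.3957, 67.6183) (45.6633, 73) (17.3074, 73)]  |A|=533.6502
11. canonical 6-gon: [(20.6143, 45.1342) (25.0951, 44.9233) (43.5041, 63.3452) (45.3957, 67.6183) (45.6633, 73) (17.3074, 73)]
12. shoelace: 533.6502

Area of P8's cell: 533.6502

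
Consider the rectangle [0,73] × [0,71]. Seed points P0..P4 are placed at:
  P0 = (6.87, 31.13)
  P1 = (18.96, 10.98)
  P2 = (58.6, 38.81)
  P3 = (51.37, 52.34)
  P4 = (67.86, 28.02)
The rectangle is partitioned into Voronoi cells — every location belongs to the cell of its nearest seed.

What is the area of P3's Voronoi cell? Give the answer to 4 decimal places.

Area of P3's cell: 1392.8615

1. box [0,73]×[0,71]: [(0, 0) (73, 0) (73, 71) (0, 71)]
2. ⊥bis P3·P0 via (29.12,41.735): [(49.0121, 0) (73, 0) (73, 71) (15.1714, 71)]  |A|=2904.4834
3. ⊥bis P3·P1 via (35.165,31.66): [(33.1811, 33.2146) (73, 2.0122) (73, 71) (15.1714, 71)]  |A|=2466.0469
4. ⊥bis P3·P2 via (54.985,45.575): [(32.9117, 33.7797) (73, 55.2016) (73, 71) (15.1714, 71)]  |A|=1392.8615
5. ⊥bis P3·P4 via (59.615,40.18): [(32.9117, 33.7797) (73, 55.2016) (73, 71) (15.1714, 71)]  |A|=1392.8615
6. canonical 4-gon: [(32.9117, 33.7797) (73, 55.2016) (73, 71) (15.1714, 71)]
7. shoelace: 1392.8615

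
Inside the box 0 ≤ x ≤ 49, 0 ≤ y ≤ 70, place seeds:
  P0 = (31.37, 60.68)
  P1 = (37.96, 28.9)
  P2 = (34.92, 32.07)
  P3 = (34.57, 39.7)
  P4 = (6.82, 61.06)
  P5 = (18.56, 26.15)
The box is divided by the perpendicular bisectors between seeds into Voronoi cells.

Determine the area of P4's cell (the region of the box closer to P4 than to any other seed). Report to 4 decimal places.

Area of P4's cell: 520.2331

1. box [0,49]×[0,70]: [(0, 0) (49, 0) (49, 70) (0, 70)]
2. ⊥bis P4·P0 via (19.095,60.87): [(0, 0) (18.1528, 0) (19.2363, 70) (0, 70)]  |A|=1308.6198
3. ⊥bis P4·P1 via (22.39,44.98): [(0, 23.3001) (18.7952, 41.4992) (19.2363, 70) (0, 70)]  |A|=712.9913
4. ⊥bis P4·P2 via (20.87,46.565): [(0, 26.3357) (18.8432, 44.6004) (19.2363, 70) (0, 70)]  |A|=655.6842
5. ⊥bis P4·P3 via (20.695,50.38): [(0, 26.3357) (8.6152, 34.6864) (18.8965, 48.0434) (19.2363, 70) (0, 70)]  |A|=638.3408
6. ⊥bis P4·P5 via (12.69,43.605): [(0, 39.3374) (16.4546, 44.871) (18.8965, 48.0434) (19.2363, 70) (0, 70)]  |A|=520.2331
7. canonical 5-gon: [(0, 39.3374) (16.4546, 44.871) (18.8965, 48.0434) (19.2363, 70) (0, 70)]
8. shoelace: 520.2331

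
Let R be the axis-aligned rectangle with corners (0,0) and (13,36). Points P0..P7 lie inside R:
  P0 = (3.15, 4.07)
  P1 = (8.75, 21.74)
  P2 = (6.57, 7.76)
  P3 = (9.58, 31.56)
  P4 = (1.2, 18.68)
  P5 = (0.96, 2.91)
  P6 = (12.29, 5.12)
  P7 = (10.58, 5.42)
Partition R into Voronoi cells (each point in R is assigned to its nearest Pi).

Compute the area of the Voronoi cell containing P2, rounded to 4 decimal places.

Area of P2's cell: 73.1143

1. box [0,13]×[0,36]: [(0, 0) (13, 0) (13, 36) (0, 36)]
2. ⊥bis P2·P0 via (4.86,5.915): [(0, 10.4194) (11.242, 0) (13, 0) (13, 36) (0, 36)]  |A|=409.4327
3. ⊥bis P2·P1 via (7.66,14.75): [(0, 15.9445) (0, 10.4194) (11.242, 0) (13, 0) (13, 13.9173)]  |A|=135.5343
4. ⊥bis P2·P3 via (8.075,19.66): [(0, 15.9445) (0, 10.4194) (11.242, 0) (13, 0) (13, 13.9173)]  |A|=135.5343
5. ⊥bis P2·P4 via (3.885,13.22): [(7.1561, 14.8286) (0, 11.3095) (0, 10.4194) (11.242, 0) (13, 0) (13, 13.9173)]  |A|=118.9502
6. ⊥bis P2·P5 via (3.765,5.335): [(7.1561, 14.8286) (0, 11.3095) (0, 10.4194) (11.242, 0) (13, 0) (13, 13.9173)]  |A|=118.9502
7. ⊥bis P2·P6 via (9.43,6.44): [(12.889, 13.9346) (7.1561, 14.8286) (0, 11.3095) (0, 10.4194) (7.8911, 3.1057)]  |A|=80.0252
8. ⊥bis P2·P7 via (8.575,6.59): [(12.8632, 13.9386) (7.1561, 14.8286) (0, 11.3095) (0, 10.4194) (7.0154, 3.9173)]  |A|=73.1143
9. canonical 5-gon: [(12.8632, 13.9386) (7.1561, 14.8286) (0, 11.3095) (0, 10.4194) (7.0154, 3.9173)]
10. shoelace: 73.1143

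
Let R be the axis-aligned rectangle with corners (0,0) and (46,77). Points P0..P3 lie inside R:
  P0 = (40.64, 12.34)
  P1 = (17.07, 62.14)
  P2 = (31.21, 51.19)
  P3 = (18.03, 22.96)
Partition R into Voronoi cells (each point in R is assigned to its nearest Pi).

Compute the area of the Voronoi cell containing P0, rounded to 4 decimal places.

Area of P0's cell: 568.0540

1. box [0,46]×[0,77]: [(0, 0) (46, 0) (46, 77) (0, 77)]
2. ⊥bis P0·P1 via (28.855,37.24): [(0, 23.5831) (0, 0) (46, 0) (46, 45.3546)]  |A|=1585.5679
3. ⊥bis P0·P2 via (35.925,31.765): [(0, 23.045) (0, 0) (46, 0) (46, 34.2105)]  |A|=1316.8758
4. ⊥bis P0·P3 via (29.335,17.65): [(35.97, 31.7759) (21.0447, 0) (46, 0) (46, 34.2105)]  |A|=568.054
5. canonical 4-gon: [(35.97, 31.7759) (21.0447, 0) (46, 0) (46, 34.2105)]
6. shoelace: 568.054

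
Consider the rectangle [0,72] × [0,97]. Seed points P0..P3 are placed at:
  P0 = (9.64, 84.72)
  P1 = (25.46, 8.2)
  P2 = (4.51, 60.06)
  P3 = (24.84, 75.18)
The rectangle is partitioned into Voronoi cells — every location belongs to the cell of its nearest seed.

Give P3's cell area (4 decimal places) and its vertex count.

Area of P3's cell: 2782.1784 (5 vertices)

1. box [0,72]×[0,97]: [(0, 0) (72, 0) (72, 97) (0, 97)]
2. ⊥bis P3·P0 via (17.24,79.95): [(0, 52.4817) (0, 0) (72, 0) (72, 97) (27.9411, 97)]  |A|=6362.0538
3. ⊥bis P3·P1 via (25.15,41.69): [(0, 52.4817) (0, 41.4572) (72, 42.1237) (72, 97) (27.9411, 97)]  |A|=3353.1427
4. ⊥bis P3·P2 via (14.675,67.62): [(11.8692, 71.3927) (33.8996, 41.771) (72, 42.1237) (72, 97) (27.9411, 97)]  |A|=2782.1784
5. canonical 5-gon: [(11.8692, 71.3927) (33.8996, 41.771) (72, 42.1237) (72, 97) (27.9411, 97)]
6. shoelace: 2782.1784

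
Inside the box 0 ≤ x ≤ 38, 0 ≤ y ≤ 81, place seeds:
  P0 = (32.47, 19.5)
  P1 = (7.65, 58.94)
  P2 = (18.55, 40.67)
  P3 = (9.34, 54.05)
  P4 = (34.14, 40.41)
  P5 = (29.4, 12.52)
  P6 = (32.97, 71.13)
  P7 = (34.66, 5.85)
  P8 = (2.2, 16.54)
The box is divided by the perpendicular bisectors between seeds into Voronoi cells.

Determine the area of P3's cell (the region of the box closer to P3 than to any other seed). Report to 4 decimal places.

1. box [0,38]×[0,81]: [(0, 0) (38, 0) (38, 81) (0, 81)]
2. ⊥bis P3·P0 via (20.905,36.775): [(0, 22.7798) (38, 48.2195) (38, 81) (0, 81)]  |A|=1729.0125
3. ⊥bis P3·P1 via (8.495,56.495): [(0, 53.5591) (0, 22.7798) (38, 48.2195) (38, 66.692)]  |A|=935.7839
4. ⊥bis P3·P2 via (13.945,47.36): [(0, 53.5591) (0, 37.7611) (38, 63.918) (38, 66.692)]  |A|=352.868
5. ⊥bis P3·P4 via (21.74,47.23): [(31.1402, 64.3213) (0, 53.5591) (0, 37.7611) (26.6041, 56.0737)]  |A|=314.1508
6. ⊥bis P3·P5 via (19.37,33.285): [(31.1402, 64.3213) (0, 53.5591) (0, 37.7611) (26.6041, 56.0737)]  |A|=314.1508
7. ⊥bis P3·P6 via (21.155,62.59): [(22.1495, 61.2141) (0, 53.5591) (0, 37.7611) (26.1106, 55.734)]  |A|=282.0979
8. ⊥bis P3·P7 via (22,29.95): [(22.1495, 61.2141) (0, 53.5591) (0, 37.7611) (26.1106, 55.734)]  |A|=282.0979
9. ⊥bis P3·P8 via (5.77,35.295): [(22.1495, 61.2141) (0, 53.5591) (0, 37.7611) (26.1106, 55.734)]  |A|=282.0979
10. canonical 4-gon: [(22.1495, 61.2141) (0, 53.5591) (0, 37.7611) (26.1106, 55.734)]
11. shoelace: 282.0979

Area of P3's cell: 282.0979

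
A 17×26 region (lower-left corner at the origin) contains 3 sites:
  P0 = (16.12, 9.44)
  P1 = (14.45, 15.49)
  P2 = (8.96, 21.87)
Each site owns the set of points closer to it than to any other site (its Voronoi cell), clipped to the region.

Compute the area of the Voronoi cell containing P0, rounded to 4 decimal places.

1. box [0,17]×[0,26]: [(0, 0) (17, 0) (17, 26) (0, 26)]
2. ⊥bis P0·P1 via (15.285,12.465): [(0, 8.2458) (0, 0) (17, 0) (17, 12.9384)]  |A|=180.066
3. ⊥bis P0·P2 via (12.54,15.655): [(0, 8.2458) (0, 0) (17, 0) (17, 12.9384)]  |A|=180.066
4. canonical 4-gon: [(0, 8.2458) (0, 0) (17, 0) (17, 12.9384)]
5. shoelace: 180.066

Area of P0's cell: 180.0660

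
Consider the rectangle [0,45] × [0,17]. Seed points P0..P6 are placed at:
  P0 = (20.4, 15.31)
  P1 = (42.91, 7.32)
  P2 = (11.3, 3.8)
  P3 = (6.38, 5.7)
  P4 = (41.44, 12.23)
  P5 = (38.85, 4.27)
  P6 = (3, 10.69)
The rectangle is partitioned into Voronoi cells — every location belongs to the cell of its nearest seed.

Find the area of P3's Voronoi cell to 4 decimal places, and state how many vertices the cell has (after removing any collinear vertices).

Area of P3's cell: 76.6243 (5 vertices)

1. box [0,45]×[0,17]: [(0, 0) (45, 0) (45, 17) (0, 17)]
2. ⊥bis P3·P0 via (13.39,10.505): [(0, 0) (20.5906, 0) (8.938, 17) (0, 17)]  |A|=250.9935
3. ⊥bis P3·P1 via (24.645,6.51): [(0, 0) (20.5906, 0) (8.938, 17) (0, 17)]  |A|=250.9935
4. ⊥bis P3·P2 via (8.84,4.75): [(0, 0) (7.0057, 0) (11.9012, 12.677) (8.938, 17) (0, 17)]  |A|=164.8853
5. ⊥bis P3·P4 via (23.91,8.965): [(0, 0) (7.0057, 0) (11.9012, 12.677) (8.938, 17) (0, 17)]  |A|=164.8853
6. ⊥bis P3·P5 via (22.615,4.985): [(0, 0) (7.0057, 0) (11.9012, 12.677) (8.938, 17) (0, 17)]  |A|=164.8853
7. ⊥bis P3·P6 via (4.69,8.195): [(0, 5.0182) (0, 0) (7.0057, 0) (11.9012, 12.677) (11.7128, 12.9519)]  |A|=76.6243
8. canonical 5-gon: [(0, 5.0182) (0, 0) (7.0057, 0) (11.9012, 12.677) (11.7128, 12.9519)]
9. shoelace: 76.6243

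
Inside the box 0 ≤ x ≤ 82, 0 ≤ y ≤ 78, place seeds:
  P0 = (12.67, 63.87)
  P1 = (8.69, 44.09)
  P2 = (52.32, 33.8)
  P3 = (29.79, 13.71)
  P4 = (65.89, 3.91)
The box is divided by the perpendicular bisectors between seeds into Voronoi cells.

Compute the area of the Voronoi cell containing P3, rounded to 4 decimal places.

Area of P3's cell: 1240.2099

1. box [0,82]×[0,78]: [(0, 0) (82, 0) (82, 78) (0, 78)]
2. ⊥bis P3·P0 via (21.23,38.79): [(0, 31.544) (0, 0) (82, 0) (82, 59.5313)]  |A|=3734.0878
3. ⊥bis P3·P1 via (19.24,28.9): [(45.3161, 47.0108) (0, 15.5371) (0, 0) (82, 0) (82, 59.5313)]  |A|=3371.4028
4. ⊥bis P3·P2 via (41.055,23.755): [(29.8786, 36.2889) (0, 15.5371) (0, 0) (62.2373, 0)]  |A|=1361.3744
5. ⊥bis P3·P4 via (47.84,8.81): [(49.3667, 14.4338) (29.8786, 36.2889) (0, 15.5371) (0, 0) (45.4484, 0)]  |A|=1240.2099
6. canonical 5-gon: [(49.3667, 14.4338) (29.8786, 36.2889) (0, 15.5371) (0, 0) (45.4484, 0)]
7. shoelace: 1240.2099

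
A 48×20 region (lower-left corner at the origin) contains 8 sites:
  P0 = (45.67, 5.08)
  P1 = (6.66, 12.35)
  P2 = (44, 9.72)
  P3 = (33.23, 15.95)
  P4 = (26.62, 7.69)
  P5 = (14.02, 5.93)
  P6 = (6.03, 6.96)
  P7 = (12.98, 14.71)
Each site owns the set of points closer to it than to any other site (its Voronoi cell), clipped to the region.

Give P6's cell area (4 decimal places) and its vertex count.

1. box [0,48]×[0,20]: [(0, 0) (48, 0) (48, 20) (0, 20)]
2. ⊥bis P6·P0 via (25.85,6.02): [(0, 0) (25.5645, 0) (26.513, 20) (0, 20)]  |A|=520.7752
3. ⊥bis P6·P1 via (6.345,9.655): [(0, 10.3966) (0, 0) (25.5645, 0) (25.9139, 7.3677)]  |A|=228.8847
4. ⊥bis P6·P2 via (25.015,8.34): [(25.0786, 7.4654) (0, 10.3966) (0, 0) (25.5645, 0) (25.5869, 0.4723)]  |A|=225.9887
5. ⊥bis P6·P3 via (19.63,11.455): [(20.7827, 7.9675) (0, 10.3966) (0, 0) (23.416, 0)]  |A|=201.3183
6. ⊥bis P6·P4 via (16.325,7.325): [(16.2836, 8.4933) (0, 10.3966) (0, 0) (16.5847, 0)]  |A|=155.0769
7. ⊥bis P6·P5 via (10.025,6.445): [(10.378, 9.1836) (0, 10.3966) (0, 0) (9.1942, 0)]  |A|=96.1661
8. ⊥bis P6·P7 via (9.505,10.835): [(10.378, 9.1836) (0, 10.3966) (0, 0) (9.1942, 0)]  |A|=96.1661
9. canonical 4-gon: [(10.378, 9.1836) (0, 10.3966) (0, 0) (9.1942, 0)]
10. shoelace: 96.1661

Area of P6's cell: 96.1661 (4 vertices)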